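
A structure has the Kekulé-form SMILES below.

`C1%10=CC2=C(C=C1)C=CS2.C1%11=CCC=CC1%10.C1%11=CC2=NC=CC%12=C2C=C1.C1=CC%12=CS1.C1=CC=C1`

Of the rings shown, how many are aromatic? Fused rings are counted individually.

The SMILES encodes a six-membered carbon ring with three alternating C=C double bonds, fused to a five-membered ring containing one sulfur and two C=C double bonds; a six-membered carbon ring with two isolated C=C double bonds and two sp³ carbons; two fused six-membered rings, each with three alternating double bonds; one ring is all carbon and the other has one ring nitrogen; a five-membered ring of four carbons and one sulfur, with two C=C double bonds; a four-membered carbon ring with two alternating C=C double bonds.
The fused 6/5-membered bicyclic (with one sulfur) is a single π system with 9 sp² atoms and 10 π electrons from ring double bonds plus a heteroatom lone pair. 10 = 4(2)+2, so the system is aromatic and both rings count as aromatic (benzothiophene).
The 6-membered ring has two sp³ carbons, so it is not fully conjugated — not aromatic (1,4-cyclohexadiene).
The fused 6/6-membered bicyclic (with one nitrogen) is a single π system with 10 sp² atoms and 10 π electrons from ring double bonds. 10 = 4(2)+2, so the system is aromatic and both rings count as aromatic (quinoline).
The 5-membered ring with one sulfur is fully conjugated (every ring atom contributes a p orbital); 2 ring double bonds (4 π electrons) plus a heteroatom lone pair (2) give 6 π electrons. That satisfies 4n+2 with n=1, so it is aromatic (thiophene).
The 4-membered ring has only sp² ring atoms; a planar conformation would have a fully conjugated π system of 4 electrons. But 4 = 4(1), which is 4n not 4n+2, so it is not aromatic (cyclobutadiene) — cyclobutadiene is antiaromatic and distorts to a rectangle.
5 of the 7 rings are aromatic. Total: 5.

5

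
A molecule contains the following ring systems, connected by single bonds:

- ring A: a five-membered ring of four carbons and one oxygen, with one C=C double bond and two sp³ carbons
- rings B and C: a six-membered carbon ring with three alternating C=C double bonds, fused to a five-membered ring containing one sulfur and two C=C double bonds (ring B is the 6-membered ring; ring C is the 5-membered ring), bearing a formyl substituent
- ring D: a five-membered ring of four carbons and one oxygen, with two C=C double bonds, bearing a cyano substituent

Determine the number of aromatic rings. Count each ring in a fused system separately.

Ring A has two sp³ carbons, so it is not fully conjugated — not aromatic (2,3-dihydrofuran).
Rings B and C form a fused bicyclic system (with one sulfur) with 9 sp² atoms and 10 π electrons from ring double bonds plus a heteroatom lone pair. 10 = 4(2)+2, so the system is aromatic and both rings count as aromatic (benzothiophene).
Ring D is planar and fully conjugated; 2 ring double bonds (4 π electrons) plus a heteroatom lone pair (2) give 6 π electrons. Since 6 = 4n+2 (n=1), ring D is aromatic (furan).
Aromatic: B, C, D. Total: 3.

3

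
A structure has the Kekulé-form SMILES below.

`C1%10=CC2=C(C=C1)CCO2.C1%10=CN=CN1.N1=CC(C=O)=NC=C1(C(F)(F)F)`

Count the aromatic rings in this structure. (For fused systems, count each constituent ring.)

3

The SMILES encodes a six-membered carbon ring with three alternating C=C double bonds, fused to a five-membered ring containing one oxygen and two sp³ carbons; a five-membered ring with nitrogens at positions 1 and 3 (one bearing H, one in a C=N bond) and two double bonds; a six-membered ring with nitrogens at positions 1 and 4 and three alternating double bonds.
The 6-membered ring has a continuous p-orbital overlap around the ring; 3 ring double bonds give 6 π electrons. That satisfies 4n+2 with n=1, so it is aromatic (benzene ring).
The 5-membered ring with one oxygen has two sp³ carbons, so it is not fully conjugated — not aromatic (oxolane ring).
The 5-membered ring with two nitrogens (one N–H, one =N–) is planar and fully conjugated; 2 ring double bonds (4 π electrons) plus a heteroatom lone pair (2) give 6 π electrons. 6 = 4(1)+2, so it is aromatic (imidazole).
The 6-membered ring with two nitrogens (1,4) is planar and fully conjugated; 3 ring double bonds give 6 π electrons. That satisfies 4n+2 with n=1, so it is aromatic (pyrazine).
3 of the 4 rings are aromatic. Total: 3.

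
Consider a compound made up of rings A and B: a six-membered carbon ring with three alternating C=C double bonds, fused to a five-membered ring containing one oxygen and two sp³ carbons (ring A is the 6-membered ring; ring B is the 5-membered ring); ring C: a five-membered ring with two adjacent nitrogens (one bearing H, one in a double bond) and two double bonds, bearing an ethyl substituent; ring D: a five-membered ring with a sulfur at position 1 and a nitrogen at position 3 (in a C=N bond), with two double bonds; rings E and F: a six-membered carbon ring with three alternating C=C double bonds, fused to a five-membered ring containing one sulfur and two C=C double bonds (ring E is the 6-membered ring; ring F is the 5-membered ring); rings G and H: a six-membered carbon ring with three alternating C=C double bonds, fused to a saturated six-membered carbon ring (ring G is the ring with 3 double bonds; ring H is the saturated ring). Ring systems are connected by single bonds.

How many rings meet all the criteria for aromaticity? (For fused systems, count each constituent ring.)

6

Ring A has a continuous p-orbital overlap around the ring; 3 ring double bonds give 6 π electrons. Since 6 = 4n+2 (n=1), ring A is aromatic (benzene ring).
Ring B has two sp³ carbons, so it is not fully conjugated — not aromatic (oxolane ring).
Ring C has a continuous p-orbital overlap around the ring; 2 ring double bonds (4 π electrons) plus a heteroatom lone pair (2) give 6 π electrons. That satisfies 4n+2 with n=1, so ring C is aromatic (pyrazole).
Ring D has a continuous p-orbital overlap around the ring; 2 ring double bonds (4 π electrons) plus a heteroatom lone pair (2) give 6 π electrons. Since 6 = 4n+2 (n=1), ring D is aromatic (thiazole).
Rings E and F form a fused bicyclic system (with one sulfur) with 9 sp² atoms and 10 π electrons from ring double bonds plus a heteroatom lone pair. 10 = 4(2)+2, so the system is aromatic and both rings count as aromatic (benzothiophene).
Ring G has a continuous p-orbital overlap around the ring; 3 ring double bonds give 6 π electrons. Since 6 = 4n+2 (n=1), ring G is aromatic (benzene ring).
Ring H has four sp³ carbons, so it is not fully conjugated — not aromatic (cyclohexane ring).
Aromatic: A, C, D, E, F, G. Total: 6.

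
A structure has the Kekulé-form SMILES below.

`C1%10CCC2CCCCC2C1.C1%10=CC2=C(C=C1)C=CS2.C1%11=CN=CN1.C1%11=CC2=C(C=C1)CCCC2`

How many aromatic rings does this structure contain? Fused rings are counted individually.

The SMILES encodes two fused six-membered saturated carbon rings; a six-membered carbon ring with three alternating C=C double bonds, fused to a five-membered ring containing one sulfur and two C=C double bonds; a five-membered ring with nitrogens at positions 1 and 3 (one bearing H, one in a C=N bond) and two double bonds; a six-membered carbon ring with three alternating C=C double bonds, fused to a saturated six-membered carbon ring.
The 6-membered ring has only sp³ atoms, so it is not fully conjugated — not aromatic (cyclohexane ring).
The second 6-membered ring has only sp³ atoms, so it is not fully conjugated — not aromatic (cyclohexane ring).
The fused 6/5-membered bicyclic (with one sulfur) is a single π system with 9 sp² atoms and 10 π electrons from ring double bonds plus a heteroatom lone pair. 10 = 4(2)+2, so the system is aromatic and both rings count as aromatic (benzothiophene).
The 5-membered ring with two nitrogens (one N–H, one =N–) is planar and fully conjugated; 2 ring double bonds (4 π electrons) plus a heteroatom lone pair (2) give 6 π electrons. 6 = 4(1)+2, so it is aromatic (imidazole).
The third 6-membered ring has a continuous p-orbital overlap around the ring; 3 ring double bonds give 6 π electrons. Since 6 = 4n+2 (n=1), it is aromatic (benzene ring).
The fourth 6-membered ring has four sp³ carbons, so it is not fully conjugated — not aromatic (cyclohexane ring).
4 of the 7 rings are aromatic. Total: 4.

4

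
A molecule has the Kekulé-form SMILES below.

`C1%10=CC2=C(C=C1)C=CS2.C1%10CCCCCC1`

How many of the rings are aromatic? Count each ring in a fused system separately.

The SMILES encodes a six-membered carbon ring with three alternating C=C double bonds, fused to a five-membered ring containing one sulfur and two C=C double bonds; a seven-membered saturated carbon ring.
The fused 6/5-membered bicyclic (with one sulfur) is a single π system with 9 sp² atoms and 10 π electrons from ring double bonds plus a heteroatom lone pair. 10 = 4(2)+2, so the system is aromatic and both rings count as aromatic (benzothiophene).
The 7-membered ring has only sp³ atoms, so it is not fully conjugated — not aromatic (cycloheptane).
2 of the 3 rings are aromatic. Total: 2.

2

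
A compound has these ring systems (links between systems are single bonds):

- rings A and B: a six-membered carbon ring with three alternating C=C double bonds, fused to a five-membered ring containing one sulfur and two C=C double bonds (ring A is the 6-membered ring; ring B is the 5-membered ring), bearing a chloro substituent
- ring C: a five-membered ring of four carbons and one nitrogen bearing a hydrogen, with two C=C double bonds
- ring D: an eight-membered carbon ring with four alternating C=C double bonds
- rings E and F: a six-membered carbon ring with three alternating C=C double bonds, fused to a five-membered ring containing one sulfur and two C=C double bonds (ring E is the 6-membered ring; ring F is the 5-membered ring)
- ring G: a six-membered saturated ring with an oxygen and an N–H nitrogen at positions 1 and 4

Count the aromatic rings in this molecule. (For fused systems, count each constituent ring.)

5

Rings A and B form a fused bicyclic system (with one sulfur) with 9 sp² atoms and 10 π electrons from ring double bonds plus a heteroatom lone pair. 10 = 4(2)+2, so the system is aromatic and both rings count as aromatic (benzothiophene).
Ring C has a continuous p-orbital overlap around the ring; 2 ring double bonds (4 π electrons) plus a heteroatom lone pair (2) give 6 π electrons. That satisfies 4n+2 with n=1, so ring C is aromatic (pyrrole).
Ring D has only sp² ring atoms; a planar conformation would have a fully conjugated π system of 8 electrons. But 8 = 4(2), which is 4n not 4n+2, so ring D is not aromatic (cyclooctatetraene) — cyclooctatetraene distorts into a non-planar tub to avoid antiaromaticity.
Rings E and F form a fused bicyclic system (with one sulfur) with 9 sp² atoms and 10 π electrons from ring double bonds plus a heteroatom lone pair. 10 = 4(2)+2, so the system is aromatic and both rings count as aromatic (benzothiophene).
Ring G has only sp³ atoms, so it is not fully conjugated — not aromatic (morpholine).
Aromatic: A, B, C, E, F. Total: 5.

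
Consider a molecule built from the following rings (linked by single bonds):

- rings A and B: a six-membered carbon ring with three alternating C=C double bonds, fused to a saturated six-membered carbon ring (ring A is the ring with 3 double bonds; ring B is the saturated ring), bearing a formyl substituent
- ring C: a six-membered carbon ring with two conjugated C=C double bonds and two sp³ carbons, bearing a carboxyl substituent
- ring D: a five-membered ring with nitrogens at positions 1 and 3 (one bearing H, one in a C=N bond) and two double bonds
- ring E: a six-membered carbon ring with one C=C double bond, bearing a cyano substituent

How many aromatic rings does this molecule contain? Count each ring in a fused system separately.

2

Ring A is fully conjugated (every ring atom contributes a p orbital); 3 ring double bonds give 6 π electrons. That satisfies 4n+2 with n=1, so ring A is aromatic (benzene ring).
Ring B has four sp³ carbons, so it is not fully conjugated — not aromatic (cyclohexane ring).
Ring C has two sp³ carbons, so it is not fully conjugated — not aromatic (1,3-cyclohexadiene).
Ring D has a continuous p-orbital overlap around the ring; 2 ring double bonds (4 π electrons) plus a heteroatom lone pair (2) give 6 π electrons. That satisfies 4n+2 with n=1, so ring D is aromatic (imidazole).
Ring E has four sp³ carbons, so it is not fully conjugated — not aromatic (cyclohexene).
Aromatic: A, D. Total: 2.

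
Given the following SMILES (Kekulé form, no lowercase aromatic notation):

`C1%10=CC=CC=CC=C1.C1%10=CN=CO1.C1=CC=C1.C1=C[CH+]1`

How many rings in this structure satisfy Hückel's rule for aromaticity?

2

The SMILES encodes an eight-membered carbon ring with four alternating C=C double bonds; a five-membered ring with an oxygen at position 1 and a nitrogen at position 3 (in a C=N bond), with two double bonds; a four-membered carbon ring with two alternating C=C double bonds; a three-membered all-carbon ring bearing a positive charge on one carbon, with one C=C double bond.
The 8-membered ring has only sp² ring atoms; a planar conformation would have a fully conjugated π system of 8 electrons. But 8 = 4(2), which is 4n not 4n+2, so it is not aromatic (cyclooctatetraene) — cyclooctatetraene distorts into a non-planar tub to avoid antiaromaticity.
The 5-membered ring with one oxygen and one =N– is planar and fully conjugated; 2 ring double bonds (4 π electrons) plus a heteroatom lone pair (2) give 6 π electrons. Since 6 = 4n+2 (n=1), it is aromatic (oxazole).
The 4-membered ring has only sp² ring atoms; a planar conformation would have a fully conjugated π system of 4 electrons. But 4 = 4(1), which is 4n not 4n+2, so it is not aromatic (cyclobutadiene) — cyclobutadiene is antiaromatic and distorts to a rectangle.
The 3-membered ring is fully conjugated (every ring atom contributes a p orbital); 1 ring double bond (2 π electrons) plus the carbocation's empty p orbital (0, but keeps the ring conjugated) give 2 π electrons. Since 2 = 4n+2 (n=0), it is aromatic (cyclopropenyl cation).
2 of the 4 rings are aromatic. Total: 2.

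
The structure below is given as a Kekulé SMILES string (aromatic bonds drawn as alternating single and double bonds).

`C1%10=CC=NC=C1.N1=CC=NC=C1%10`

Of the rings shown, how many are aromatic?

2

The SMILES encodes a six-membered ring of five carbons and one nitrogen with three alternating double bonds; a six-membered ring with nitrogens at positions 1 and 4 and three alternating double bonds.
The 6-membered ring with one nitrogen is planar and fully conjugated; 3 ring double bonds give 6 π electrons. 6 = 4(1)+2, so it is aromatic (pyridine).
The 6-membered ring with two nitrogens (1,4) is planar and fully conjugated; 3 ring double bonds give 6 π electrons. Since 6 = 4n+2 (n=1), it is aromatic (pyrazine).
2 of the 2 rings are aromatic. Total: 2.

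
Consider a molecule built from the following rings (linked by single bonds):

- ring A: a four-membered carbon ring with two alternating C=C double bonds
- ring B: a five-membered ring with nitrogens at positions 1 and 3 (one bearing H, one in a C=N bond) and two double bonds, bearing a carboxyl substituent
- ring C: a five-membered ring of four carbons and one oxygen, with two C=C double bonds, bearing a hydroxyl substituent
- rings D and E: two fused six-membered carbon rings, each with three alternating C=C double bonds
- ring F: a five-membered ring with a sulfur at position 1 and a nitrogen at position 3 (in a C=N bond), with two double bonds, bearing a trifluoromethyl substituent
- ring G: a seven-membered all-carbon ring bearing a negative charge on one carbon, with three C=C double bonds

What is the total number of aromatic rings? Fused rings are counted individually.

5

Ring A has only sp² ring atoms; a planar conformation would have a fully conjugated π system of 4 electrons. But 4 = 4(1), which is 4n not 4n+2, so ring A is not aromatic (cyclobutadiene) — cyclobutadiene is antiaromatic and distorts to a rectangle.
Ring B is planar and fully conjugated; 2 ring double bonds (4 π electrons) plus a heteroatom lone pair (2) give 6 π electrons. Since 6 = 4n+2 (n=1), ring B is aromatic (imidazole).
Ring C is planar and fully conjugated; 2 ring double bonds (4 π electrons) plus a heteroatom lone pair (2) give 6 π electrons. Since 6 = 4n+2 (n=1), ring C is aromatic (furan).
Rings D and E form a fused bicyclic system with 10 sp² atoms and 10 π electrons from ring double bonds. 10 = 4(2)+2, so the system is aromatic and both rings count as aromatic (naphthalene).
Ring F has a continuous p-orbital overlap around the ring; 2 ring double bonds (4 π electrons) plus a heteroatom lone pair (2) give 6 π electrons. 6 = 4(1)+2, so ring F is aromatic (thiazole).
Ring G has only sp² ring atoms; a planar conformation would have a fully conjugated π system of 8 electrons. But 8 = 4(2), which is 4n not 4n+2, so ring G is not aromatic (cycloheptatrienyl anion).
Aromatic: B, C, D, E, F. Total: 5.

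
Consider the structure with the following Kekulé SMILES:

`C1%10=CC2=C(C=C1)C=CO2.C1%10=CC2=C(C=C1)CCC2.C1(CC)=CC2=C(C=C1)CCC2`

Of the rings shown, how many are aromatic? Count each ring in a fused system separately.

The SMILES encodes a six-membered carbon ring with three alternating C=C double bonds, fused to a five-membered ring containing one oxygen and two C=C double bonds; a six-membered carbon ring with three alternating C=C double bonds, fused to a saturated five-membered carbon ring; a six-membered carbon ring with three alternating C=C double bonds, fused to a saturated five-membered carbon ring.
The fused 6/5-membered bicyclic (with one oxygen) is a single π system with 9 sp² atoms and 10 π electrons from ring double bonds plus a heteroatom lone pair. 10 = 4(2)+2, so the system is aromatic and both rings count as aromatic (benzofuran).
The 6-membered ring is fully conjugated (every ring atom contributes a p orbital); 3 ring double bonds give 6 π electrons. 6 = 4(1)+2, so it is aromatic (benzene ring).
The 5-membered ring has three sp³ carbons, so it is not fully conjugated — not aromatic (cyclopentane ring).
The second 6-membered ring is planar and fully conjugated; 3 ring double bonds give 6 π electrons. That satisfies 4n+2 with n=1, so it is aromatic (benzene ring).
The second 5-membered ring has three sp³ carbons, so it is not fully conjugated — not aromatic (cyclopentane ring).
4 of the 6 rings are aromatic. Total: 4.

4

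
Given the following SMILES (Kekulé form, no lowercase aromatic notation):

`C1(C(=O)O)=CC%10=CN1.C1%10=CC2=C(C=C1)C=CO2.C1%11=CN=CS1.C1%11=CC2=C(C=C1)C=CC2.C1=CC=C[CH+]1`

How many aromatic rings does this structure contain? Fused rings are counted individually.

5

The SMILES encodes a five-membered ring of four carbons and one nitrogen bearing a hydrogen, with two C=C double bonds; a six-membered carbon ring with three alternating C=C double bonds, fused to a five-membered ring containing one oxygen and two C=C double bonds; a five-membered ring with a sulfur at position 1 and a nitrogen at position 3 (in a C=N bond), with two double bonds; a six-membered carbon ring with three alternating C=C double bonds, fused to a five-membered carbon ring containing one C=C double bond and one sp³ carbon; a five-membered all-carbon ring bearing a positive charge on one carbon, with two C=C double bonds.
The 5-membered ring with one N–H has a continuous p-orbital overlap around the ring; 2 ring double bonds (4 π electrons) plus a heteroatom lone pair (2) give 6 π electrons. That satisfies 4n+2 with n=1, so it is aromatic (pyrrole).
The fused 6/5-membered bicyclic (with one oxygen) is a single π system with 9 sp² atoms and 10 π electrons from ring double bonds plus a heteroatom lone pair. 10 = 4(2)+2, so the system is aromatic and both rings count as aromatic (benzofuran).
The 5-membered ring with one sulfur and one =N– has a continuous p-orbital overlap around the ring; 2 ring double bonds (4 π electrons) plus a heteroatom lone pair (2) give 6 π electrons. Since 6 = 4n+2 (n=1), it is aromatic (thiazole).
The 6-membered ring is planar and fully conjugated; 3 ring double bonds give 6 π electrons. 6 = 4(1)+2, so it is aromatic (benzene ring).
The 5-membered ring has one sp³ carbon, so it is not fully conjugated — not aromatic (cyclopentene ring).
The second 5-membered ring has only sp² ring atoms; a planar conformation would have a fully conjugated π system of 4 electrons. But 4 = 4(1), which is 4n not 4n+2, so it is not aromatic (cyclopentadienyl cation).
5 of the 7 rings are aromatic. Total: 5.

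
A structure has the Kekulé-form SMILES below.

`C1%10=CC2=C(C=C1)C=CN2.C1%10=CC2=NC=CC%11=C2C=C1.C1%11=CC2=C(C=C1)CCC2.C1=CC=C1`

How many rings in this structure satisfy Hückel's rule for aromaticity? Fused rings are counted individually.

The SMILES encodes a six-membered carbon ring with three alternating C=C double bonds, fused to a five-membered ring containing one N–H nitrogen and two C=C double bonds; two fused six-membered rings, each with three alternating double bonds; one ring is all carbon and the other has one ring nitrogen; a six-membered carbon ring with three alternating C=C double bonds, fused to a saturated five-membered carbon ring; a four-membered carbon ring with two alternating C=C double bonds.
The fused 6/5-membered bicyclic (with one N–H) is a single π system with 9 sp² atoms and 10 π electrons from ring double bonds plus a heteroatom lone pair. 10 = 4(2)+2, so the system is aromatic and both rings count as aromatic (indole).
The fused 6/6-membered bicyclic (with one nitrogen) is a single π system with 10 sp² atoms and 10 π electrons from ring double bonds. 10 = 4(2)+2, so the system is aromatic and both rings count as aromatic (quinoline).
The 6-membered ring is planar and fully conjugated; 3 ring double bonds give 6 π electrons. Since 6 = 4n+2 (n=1), it is aromatic (benzene ring).
The 5-membered ring has three sp³ carbons, so it is not fully conjugated — not aromatic (cyclopentane ring).
The 4-membered ring has only sp² ring atoms; a planar conformation would have a fully conjugated π system of 4 electrons. But 4 = 4(1), which is 4n not 4n+2, so it is not aromatic (cyclobutadiene) — cyclobutadiene is antiaromatic and distorts to a rectangle.
5 of the 7 rings are aromatic. Total: 5.

5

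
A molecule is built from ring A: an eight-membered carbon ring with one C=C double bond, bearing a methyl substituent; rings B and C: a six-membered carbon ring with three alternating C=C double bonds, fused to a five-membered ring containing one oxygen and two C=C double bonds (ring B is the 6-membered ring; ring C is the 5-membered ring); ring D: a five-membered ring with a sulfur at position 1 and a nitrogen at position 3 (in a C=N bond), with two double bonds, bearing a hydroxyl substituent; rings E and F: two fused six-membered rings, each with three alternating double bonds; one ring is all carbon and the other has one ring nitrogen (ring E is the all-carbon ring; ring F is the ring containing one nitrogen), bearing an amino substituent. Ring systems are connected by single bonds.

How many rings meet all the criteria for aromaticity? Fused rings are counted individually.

Ring A has six sp³ carbons, so it is not fully conjugated — not aromatic (cyclooctene).
Rings B and C form a fused bicyclic system (with one oxygen) with 9 sp² atoms and 10 π electrons from ring double bonds plus a heteroatom lone pair. 10 = 4(2)+2, so the system is aromatic and both rings count as aromatic (benzofuran).
Ring D is fully conjugated (every ring atom contributes a p orbital); 2 ring double bonds (4 π electrons) plus a heteroatom lone pair (2) give 6 π electrons. Since 6 = 4n+2 (n=1), ring D is aromatic (thiazole).
Rings E and F form a fused bicyclic system (with one nitrogen) with 10 sp² atoms and 10 π electrons from ring double bonds. 10 = 4(2)+2, so the system is aromatic and both rings count as aromatic (quinoline).
Aromatic: B, C, D, E, F. Total: 5.

5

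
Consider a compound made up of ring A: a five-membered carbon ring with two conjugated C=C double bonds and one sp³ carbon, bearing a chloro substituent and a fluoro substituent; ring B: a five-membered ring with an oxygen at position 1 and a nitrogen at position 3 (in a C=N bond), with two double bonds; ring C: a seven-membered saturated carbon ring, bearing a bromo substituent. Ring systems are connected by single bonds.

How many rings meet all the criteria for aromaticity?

1

Ring A has one sp³ carbon, so it is not fully conjugated — not aromatic (cyclopentadiene).
Ring B is fully conjugated (every ring atom contributes a p orbital); 2 ring double bonds (4 π electrons) plus a heteroatom lone pair (2) give 6 π electrons. That satisfies 4n+2 with n=1, so ring B is aromatic (oxazole).
Ring C has only sp³ atoms, so it is not fully conjugated — not aromatic (cycloheptane).
Aromatic: B. Total: 1.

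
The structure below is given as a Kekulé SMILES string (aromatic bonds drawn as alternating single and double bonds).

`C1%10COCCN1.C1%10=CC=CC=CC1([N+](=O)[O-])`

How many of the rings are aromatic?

0

The SMILES encodes a six-membered saturated ring with an oxygen and an N–H nitrogen at positions 1 and 4; a seven-membered carbon ring with three C=C double bonds and one sp³ carbon.
The 6-membered ring with one oxygen and one N–H (1,4) has only sp³ atoms, so it is not fully conjugated — not aromatic (morpholine).
The 7-membered ring has one sp³ carbon, so it is not fully conjugated — not aromatic (cycloheptatriene).
None of the rings are aromatic. Total: 0.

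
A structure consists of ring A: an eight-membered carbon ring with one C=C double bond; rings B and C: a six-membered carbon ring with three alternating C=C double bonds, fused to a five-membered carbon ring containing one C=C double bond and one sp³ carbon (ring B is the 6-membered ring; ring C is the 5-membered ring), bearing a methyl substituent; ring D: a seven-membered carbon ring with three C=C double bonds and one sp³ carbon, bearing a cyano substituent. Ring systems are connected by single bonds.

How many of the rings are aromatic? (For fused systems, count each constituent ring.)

1

Ring A has six sp³ carbons, so it is not fully conjugated — not aromatic (cyclooctene).
Ring B is planar and fully conjugated; 3 ring double bonds give 6 π electrons. Since 6 = 4n+2 (n=1), ring B is aromatic (benzene ring).
Ring C has one sp³ carbon, so it is not fully conjugated — not aromatic (cyclopentene ring).
Ring D has one sp³ carbon, so it is not fully conjugated — not aromatic (cycloheptatriene).
Aromatic: B. Total: 1.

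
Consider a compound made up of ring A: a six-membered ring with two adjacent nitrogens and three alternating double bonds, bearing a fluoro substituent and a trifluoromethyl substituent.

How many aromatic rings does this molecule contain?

1

Ring A is planar and fully conjugated; 3 ring double bonds give 6 π electrons. Since 6 = 4n+2 (n=1), ring A is aromatic (pyridazine).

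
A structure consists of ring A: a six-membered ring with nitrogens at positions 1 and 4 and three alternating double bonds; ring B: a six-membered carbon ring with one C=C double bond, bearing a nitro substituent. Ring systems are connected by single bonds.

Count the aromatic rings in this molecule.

Ring A is fully conjugated (every ring atom contributes a p orbital); 3 ring double bonds give 6 π electrons. That satisfies 4n+2 with n=1, so ring A is aromatic (pyrazine).
Ring B has four sp³ carbons, so it is not fully conjugated — not aromatic (cyclohexene).
Aromatic: A. Total: 1.

1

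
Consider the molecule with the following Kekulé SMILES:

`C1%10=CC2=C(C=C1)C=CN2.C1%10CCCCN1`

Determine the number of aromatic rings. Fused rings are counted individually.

The SMILES encodes a six-membered carbon ring with three alternating C=C double bonds, fused to a five-membered ring containing one N–H nitrogen and two C=C double bonds; a six-membered saturated ring of five carbons and one N–H nitrogen.
The fused 6/5-membered bicyclic (with one N–H) is a single π system with 9 sp² atoms and 10 π electrons from ring double bonds plus a heteroatom lone pair. 10 = 4(2)+2, so the system is aromatic and both rings count as aromatic (indole).
The 6-membered ring with one N–H has only sp³ atoms, so it is not fully conjugated — not aromatic (piperidine).
2 of the 3 rings are aromatic. Total: 2.

2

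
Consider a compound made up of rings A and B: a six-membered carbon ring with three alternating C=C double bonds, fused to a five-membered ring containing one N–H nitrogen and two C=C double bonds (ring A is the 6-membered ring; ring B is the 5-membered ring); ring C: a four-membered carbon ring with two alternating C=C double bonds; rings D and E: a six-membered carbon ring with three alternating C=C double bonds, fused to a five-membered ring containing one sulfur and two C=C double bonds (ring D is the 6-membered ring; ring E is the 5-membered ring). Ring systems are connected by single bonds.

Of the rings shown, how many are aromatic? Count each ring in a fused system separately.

Rings A and B form a fused bicyclic system (with one N–H) with 9 sp² atoms and 10 π electrons from ring double bonds plus a heteroatom lone pair. 10 = 4(2)+2, so the system is aromatic and both rings count as aromatic (indole).
Ring C has only sp² ring atoms; a planar conformation would have a fully conjugated π system of 4 electrons. But 4 = 4(1), which is 4n not 4n+2, so ring C is not aromatic (cyclobutadiene) — cyclobutadiene is antiaromatic and distorts to a rectangle.
Rings D and E form a fused bicyclic system (with one sulfur) with 9 sp² atoms and 10 π electrons from ring double bonds plus a heteroatom lone pair. 10 = 4(2)+2, so the system is aromatic and both rings count as aromatic (benzothiophene).
Aromatic: A, B, D, E. Total: 4.

4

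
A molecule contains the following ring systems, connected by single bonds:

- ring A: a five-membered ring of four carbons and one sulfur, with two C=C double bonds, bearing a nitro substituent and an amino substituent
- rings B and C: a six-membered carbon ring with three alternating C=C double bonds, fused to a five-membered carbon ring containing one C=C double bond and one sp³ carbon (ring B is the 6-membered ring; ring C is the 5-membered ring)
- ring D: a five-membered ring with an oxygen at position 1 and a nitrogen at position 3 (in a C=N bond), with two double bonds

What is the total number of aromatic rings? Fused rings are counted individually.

Ring A is planar and fully conjugated; 2 ring double bonds (4 π electrons) plus a heteroatom lone pair (2) give 6 π electrons. That satisfies 4n+2 with n=1, so ring A is aromatic (thiophene).
Ring B is fully conjugated (every ring atom contributes a p orbital); 3 ring double bonds give 6 π electrons. Since 6 = 4n+2 (n=1), ring B is aromatic (benzene ring).
Ring C has one sp³ carbon, so it is not fully conjugated — not aromatic (cyclopentene ring).
Ring D is fully conjugated (every ring atom contributes a p orbital); 2 ring double bonds (4 π electrons) plus a heteroatom lone pair (2) give 6 π electrons. 6 = 4(1)+2, so ring D is aromatic (oxazole).
Aromatic: A, B, D. Total: 3.

3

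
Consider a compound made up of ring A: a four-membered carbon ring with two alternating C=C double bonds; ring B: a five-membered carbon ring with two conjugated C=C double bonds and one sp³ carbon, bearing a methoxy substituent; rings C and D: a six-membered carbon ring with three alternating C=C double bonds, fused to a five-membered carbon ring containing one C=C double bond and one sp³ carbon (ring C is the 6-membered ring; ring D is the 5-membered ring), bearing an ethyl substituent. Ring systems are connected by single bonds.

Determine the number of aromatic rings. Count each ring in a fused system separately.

Ring A has only sp² ring atoms; a planar conformation would have a fully conjugated π system of 4 electrons. But 4 = 4(1), which is 4n not 4n+2, so ring A is not aromatic (cyclobutadiene) — cyclobutadiene is antiaromatic and distorts to a rectangle.
Ring B has one sp³ carbon, so it is not fully conjugated — not aromatic (cyclopentadiene).
Ring C has a continuous p-orbital overlap around the ring; 3 ring double bonds give 6 π electrons. That satisfies 4n+2 with n=1, so ring C is aromatic (benzene ring).
Ring D has one sp³ carbon, so it is not fully conjugated — not aromatic (cyclopentene ring).
Aromatic: C. Total: 1.

1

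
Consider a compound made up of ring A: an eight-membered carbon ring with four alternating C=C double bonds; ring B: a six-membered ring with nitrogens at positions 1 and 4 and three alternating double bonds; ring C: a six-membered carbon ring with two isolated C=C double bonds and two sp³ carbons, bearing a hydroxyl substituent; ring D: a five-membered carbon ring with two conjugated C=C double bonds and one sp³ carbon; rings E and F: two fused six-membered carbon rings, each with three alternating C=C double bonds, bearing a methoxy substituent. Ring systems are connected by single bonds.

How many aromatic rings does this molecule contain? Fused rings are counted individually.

Ring A has only sp² ring atoms; a planar conformation would have a fully conjugated π system of 8 electrons. But 8 = 4(2), which is 4n not 4n+2, so ring A is not aromatic (cyclooctatetraene) — cyclooctatetraene distorts into a non-planar tub to avoid antiaromaticity.
Ring B is planar and fully conjugated; 3 ring double bonds give 6 π electrons. That satisfies 4n+2 with n=1, so ring B is aromatic (pyrazine).
Ring C has two sp³ carbons, so it is not fully conjugated — not aromatic (1,4-cyclohexadiene).
Ring D has one sp³ carbon, so it is not fully conjugated — not aromatic (cyclopentadiene).
Rings E and F form a fused bicyclic system with 10 sp² atoms and 10 π electrons from ring double bonds. 10 = 4(2)+2, so the system is aromatic and both rings count as aromatic (naphthalene).
Aromatic: B, E, F. Total: 3.

3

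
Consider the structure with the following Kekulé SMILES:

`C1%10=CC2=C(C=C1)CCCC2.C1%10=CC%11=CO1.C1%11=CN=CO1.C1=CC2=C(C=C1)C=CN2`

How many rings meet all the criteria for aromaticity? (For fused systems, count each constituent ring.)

The SMILES encodes a six-membered carbon ring with three alternating C=C double bonds, fused to a saturated six-membered carbon ring; a five-membered ring of four carbons and one oxygen, with two C=C double bonds; a five-membered ring with an oxygen at position 1 and a nitrogen at position 3 (in a C=N bond), with two double bonds; a six-membered carbon ring with three alternating C=C double bonds, fused to a five-membered ring containing one N–H nitrogen and two C=C double bonds.
The 6-membered ring is fully conjugated (every ring atom contributes a p orbital); 3 ring double bonds give 6 π electrons. 6 = 4(1)+2, so it is aromatic (benzene ring).
The second 6-membered ring has four sp³ carbons, so it is not fully conjugated — not aromatic (cyclohexane ring).
The 5-membered ring with one oxygen is fully conjugated (every ring atom contributes a p orbital); 2 ring double bonds (4 π electrons) plus a heteroatom lone pair (2) give 6 π electrons. That satisfies 4n+2 with n=1, so it is aromatic (furan).
The 5-membered ring with one oxygen and one =N– is fully conjugated (every ring atom contributes a p orbital); 2 ring double bonds (4 π electrons) plus a heteroatom lone pair (2) give 6 π electrons. That satisfies 4n+2 with n=1, so it is aromatic (oxazole).
The fused 6/5-membered bicyclic (with one N–H) is a single π system with 9 sp² atoms and 10 π electrons from ring double bonds plus a heteroatom lone pair. 10 = 4(2)+2, so the system is aromatic and both rings count as aromatic (indole).
5 of the 6 rings are aromatic. Total: 5.

5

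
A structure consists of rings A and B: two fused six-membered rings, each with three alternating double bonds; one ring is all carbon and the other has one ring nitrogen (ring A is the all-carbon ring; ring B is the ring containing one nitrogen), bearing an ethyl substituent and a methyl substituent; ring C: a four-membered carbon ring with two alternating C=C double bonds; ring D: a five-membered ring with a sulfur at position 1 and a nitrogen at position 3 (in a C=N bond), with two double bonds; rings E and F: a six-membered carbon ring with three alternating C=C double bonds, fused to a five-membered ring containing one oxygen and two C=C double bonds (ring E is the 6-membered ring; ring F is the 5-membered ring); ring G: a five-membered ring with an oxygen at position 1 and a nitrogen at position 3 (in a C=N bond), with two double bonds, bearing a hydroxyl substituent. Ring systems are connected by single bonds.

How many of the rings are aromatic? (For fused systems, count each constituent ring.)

6

Rings A and B form a fused bicyclic system (with one nitrogen) with 10 sp² atoms and 10 π electrons from ring double bonds. 10 = 4(2)+2, so the system is aromatic and both rings count as aromatic (quinoline).
Ring C has only sp² ring atoms; a planar conformation would have a fully conjugated π system of 4 electrons. But 4 = 4(1), which is 4n not 4n+2, so ring C is not aromatic (cyclobutadiene) — cyclobutadiene is antiaromatic and distorts to a rectangle.
Ring D is planar and fully conjugated; 2 ring double bonds (4 π electrons) plus a heteroatom lone pair (2) give 6 π electrons. Since 6 = 4n+2 (n=1), ring D is aromatic (thiazole).
Rings E and F form a fused bicyclic system (with one oxygen) with 9 sp² atoms and 10 π electrons from ring double bonds plus a heteroatom lone pair. 10 = 4(2)+2, so the system is aromatic and both rings count as aromatic (benzofuran).
Ring G is planar and fully conjugated; 2 ring double bonds (4 π electrons) plus a heteroatom lone pair (2) give 6 π electrons. 6 = 4(1)+2, so ring G is aromatic (oxazole).
Aromatic: A, B, D, E, F, G. Total: 6.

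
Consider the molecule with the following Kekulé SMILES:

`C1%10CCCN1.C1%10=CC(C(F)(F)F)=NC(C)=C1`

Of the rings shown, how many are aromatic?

1

The SMILES encodes a five-membered saturated ring of four carbons and one N–H nitrogen; a six-membered ring of five carbons and one nitrogen with three alternating double bonds.
The 5-membered ring with one N–H has only sp³ atoms, so it is not fully conjugated — not aromatic (pyrrolidine).
The 6-membered ring with one nitrogen is planar and fully conjugated; 3 ring double bonds give 6 π electrons. Since 6 = 4n+2 (n=1), it is aromatic (pyridine).
1 of the 2 rings is aromatic. Total: 1.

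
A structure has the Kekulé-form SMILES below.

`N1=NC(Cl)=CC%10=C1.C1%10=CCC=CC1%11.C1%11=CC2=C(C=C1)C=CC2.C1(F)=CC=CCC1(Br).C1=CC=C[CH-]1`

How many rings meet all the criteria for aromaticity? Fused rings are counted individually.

3

The SMILES encodes a six-membered ring with two adjacent nitrogens and three alternating double bonds; a six-membered carbon ring with two isolated C=C double bonds and two sp³ carbons; a six-membered carbon ring with three alternating C=C double bonds, fused to a five-membered carbon ring containing one C=C double bond and one sp³ carbon; a six-membered carbon ring with two conjugated C=C double bonds and two sp³ carbons; a five-membered all-carbon ring bearing a negative charge on one carbon, with two C=C double bonds.
The 6-membered ring with two nitrogens (1,2) has a continuous p-orbital overlap around the ring; 3 ring double bonds give 6 π electrons. Since 6 = 4n+2 (n=1), it is aromatic (pyridazine).
The 6-membered ring has two sp³ carbons, so it is not fully conjugated — not aromatic (1,4-cyclohexadiene).
The second 6-membered ring has a continuous p-orbital overlap around the ring; 3 ring double bonds give 6 π electrons. That satisfies 4n+2 with n=1, so it is aromatic (benzene ring).
The 5-membered ring has one sp³ carbon, so it is not fully conjugated — not aromatic (cyclopentene ring).
The third 6-membered ring has two sp³ carbons, so it is not fully conjugated — not aromatic (1,3-cyclohexadiene).
The second 5-membered ring is planar and fully conjugated; 2 ring double bonds (4 π electrons) plus the carbanion lone pair (2) give 6 π electrons. That satisfies 4n+2 with n=1, so it is aromatic (cyclopentadienyl anion).
3 of the 6 rings are aromatic. Total: 3.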